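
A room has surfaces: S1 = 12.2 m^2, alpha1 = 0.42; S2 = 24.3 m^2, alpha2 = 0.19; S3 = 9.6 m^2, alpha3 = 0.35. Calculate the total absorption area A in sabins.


Given surfaces:
  Surface 1: 12.2 * 0.42 = 5.124
  Surface 2: 24.3 * 0.19 = 4.617
  Surface 3: 9.6 * 0.35 = 3.36
Formula: A = sum(Si * alpha_i)
A = 5.124 + 4.617 + 3.36
A = 13.1

13.1 sabins


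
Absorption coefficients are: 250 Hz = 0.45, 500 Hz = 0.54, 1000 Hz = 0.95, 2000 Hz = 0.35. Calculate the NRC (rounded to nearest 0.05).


Given values:
  a_250 = 0.45, a_500 = 0.54
  a_1000 = 0.95, a_2000 = 0.35
Formula: NRC = (a250 + a500 + a1000 + a2000) / 4
Sum = 0.45 + 0.54 + 0.95 + 0.35 = 2.29
NRC = 2.29 / 4 = 0.5725
Rounded to nearest 0.05: 0.55

0.55


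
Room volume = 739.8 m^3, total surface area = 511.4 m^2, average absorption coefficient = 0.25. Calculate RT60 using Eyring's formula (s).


Given values:
  V = 739.8 m^3, S = 511.4 m^2, alpha = 0.25
Formula: RT60 = 0.161 * V / (-S * ln(1 - alpha))
Compute ln(1 - 0.25) = ln(0.75) = -0.287682
Denominator: -511.4 * -0.287682 = 147.1206
Numerator: 0.161 * 739.8 = 119.1078
RT60 = 119.1078 / 147.1206 = 0.81

0.81 s


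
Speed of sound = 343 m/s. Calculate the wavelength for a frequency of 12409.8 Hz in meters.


Given values:
  c = 343 m/s, f = 12409.8 Hz
Formula: lambda = c / f
lambda = 343 / 12409.8
lambda = 0.0276

0.0276 m


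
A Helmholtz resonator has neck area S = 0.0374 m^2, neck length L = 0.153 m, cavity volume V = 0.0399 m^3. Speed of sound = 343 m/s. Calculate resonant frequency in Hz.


Given values:
  S = 0.0374 m^2, L = 0.153 m, V = 0.0399 m^3, c = 343 m/s
Formula: f = (c / (2*pi)) * sqrt(S / (V * L))
Compute V * L = 0.0399 * 0.153 = 0.0061047
Compute S / (V * L) = 0.0374 / 0.0061047 = 6.1264
Compute sqrt(6.1264) = 2.475157
Compute c / (2*pi) = 343 / 6.283185 = 54.590148
f = 54.590148 * 2.475157 = 135.12

135.12 Hz


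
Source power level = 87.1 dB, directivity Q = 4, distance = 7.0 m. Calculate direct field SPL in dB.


Given values:
  Lw = 87.1 dB, Q = 4, r = 7.0 m
Formula: SPL = Lw + 10 * log10(Q / (4 * pi * r^2))
Compute 4 * pi * r^2 = 4 * pi * 7.0^2 = 615.7522
Compute Q / denom = 4 / 615.7522 = 0.00649612
Compute 10 * log10(0.00649612) = -21.8735
SPL = 87.1 + (-21.8735) = 65.23

65.23 dB


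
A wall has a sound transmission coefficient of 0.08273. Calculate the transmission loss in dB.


Given values:
  tau = 0.08273
Formula: TL = 10 * log10(1 / tau)
Compute 1 / tau = 1 / 0.08273 = 12.0875
Compute log10(12.0875) = 1.082336
TL = 10 * 1.082336 = 10.82

10.82 dB


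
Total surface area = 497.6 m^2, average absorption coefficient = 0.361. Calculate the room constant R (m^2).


Given values:
  S = 497.6 m^2, alpha = 0.361
Formula: R = S * alpha / (1 - alpha)
Numerator: 497.6 * 0.361 = 179.6336
Denominator: 1 - 0.361 = 0.639
R = 179.6336 / 0.639 = 281.12

281.12 m^2


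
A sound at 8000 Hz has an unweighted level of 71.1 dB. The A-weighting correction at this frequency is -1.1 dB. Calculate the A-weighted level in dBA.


Given values:
  SPL = 71.1 dB
  A-weighting at 8000 Hz = -1.1 dB
Formula: L_A = SPL + A_weight
L_A = 71.1 + (-1.1)
L_A = 70.0

70.0 dBA


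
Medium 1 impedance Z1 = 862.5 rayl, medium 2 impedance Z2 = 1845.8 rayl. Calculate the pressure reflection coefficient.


Given values:
  Z1 = 862.5 rayl, Z2 = 1845.8 rayl
Formula: R = (Z2 - Z1) / (Z2 + Z1)
Numerator: Z2 - Z1 = 1845.8 - 862.5 = 983.3
Denominator: Z2 + Z1 = 1845.8 + 862.5 = 2708.3
R = 983.3 / 2708.3 = 0.3631

0.3631


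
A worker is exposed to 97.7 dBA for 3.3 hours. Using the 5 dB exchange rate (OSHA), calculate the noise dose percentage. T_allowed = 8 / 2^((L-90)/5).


Given values:
  L = 97.7 dBA, T = 3.3 hours
Formula: T_allowed = 8 / 2^((L - 90) / 5)
Compute exponent: (97.7 - 90) / 5 = 1.54
Compute 2^(1.54) = 2.907945
T_allowed = 8 / 2.907945 = 2.751084 hours
Dose = (T / T_allowed) * 100
Dose = (3.3 / 2.751084) * 100 = 119.95

119.95 %


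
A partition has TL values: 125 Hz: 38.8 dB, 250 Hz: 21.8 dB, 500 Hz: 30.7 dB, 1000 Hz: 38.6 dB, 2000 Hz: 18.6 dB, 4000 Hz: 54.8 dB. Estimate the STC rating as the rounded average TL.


Given TL values at each frequency:
  125 Hz: 38.8 dB
  250 Hz: 21.8 dB
  500 Hz: 30.7 dB
  1000 Hz: 38.6 dB
  2000 Hz: 18.6 dB
  4000 Hz: 54.8 dB
Formula: STC ~ round(average of TL values)
Sum = 38.8 + 21.8 + 30.7 + 38.6 + 18.6 + 54.8 = 203.3
Average = 203.3 / 6 = 33.88
Rounded: 34

34


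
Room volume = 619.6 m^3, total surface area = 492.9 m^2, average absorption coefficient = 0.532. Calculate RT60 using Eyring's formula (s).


Given values:
  V = 619.6 m^3, S = 492.9 m^2, alpha = 0.532
Formula: RT60 = 0.161 * V / (-S * ln(1 - alpha))
Compute ln(1 - 0.532) = ln(0.468) = -0.759287
Denominator: -492.9 * -0.759287 = 374.2526
Numerator: 0.161 * 619.6 = 99.7556
RT60 = 99.7556 / 374.2526 = 0.267

0.267 s


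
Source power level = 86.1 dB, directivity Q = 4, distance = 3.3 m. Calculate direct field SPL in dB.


Given values:
  Lw = 86.1 dB, Q = 4, r = 3.3 m
Formula: SPL = Lw + 10 * log10(Q / (4 * pi * r^2))
Compute 4 * pi * r^2 = 4 * pi * 3.3^2 = 136.8478
Compute Q / denom = 4 / 136.8478 = 0.02922955
Compute 10 * log10(0.02922955) = -15.3418
SPL = 86.1 + (-15.3418) = 70.76

70.76 dB


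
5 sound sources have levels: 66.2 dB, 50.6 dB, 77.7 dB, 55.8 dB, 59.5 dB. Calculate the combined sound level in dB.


Formula: L_total = 10 * log10( sum(10^(Li/10)) )
  Source 1: 10^(66.2/10) = 4168693.8347
  Source 2: 10^(50.6/10) = 114815.3621
  Source 3: 10^(77.7/10) = 58884365.5356
  Source 4: 10^(55.8/10) = 380189.3963
  Source 5: 10^(59.5/10) = 891250.9381
Sum of linear values = 64439315.0668
L_total = 10 * log10(64439315.0668) = 78.09

78.09 dB


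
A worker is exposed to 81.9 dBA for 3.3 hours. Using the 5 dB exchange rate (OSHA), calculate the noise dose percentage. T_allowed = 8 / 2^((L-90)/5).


Given values:
  L = 81.9 dBA, T = 3.3 hours
Formula: T_allowed = 8 / 2^((L - 90) / 5)
Compute exponent: (81.9 - 90) / 5 = -1.62
Compute 2^(-1.62) = 0.325335
T_allowed = 8 / 0.325335 = 24.590038 hours
Dose = (T / T_allowed) * 100
Dose = (3.3 / 24.590038) * 100 = 13.42

13.42 %


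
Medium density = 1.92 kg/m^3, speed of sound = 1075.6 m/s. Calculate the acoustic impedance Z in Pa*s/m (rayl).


Given values:
  rho = 1.92 kg/m^3
  c = 1075.6 m/s
Formula: Z = rho * c
Z = 1.92 * 1075.6
Z = 2065.15

2065.15 rayl


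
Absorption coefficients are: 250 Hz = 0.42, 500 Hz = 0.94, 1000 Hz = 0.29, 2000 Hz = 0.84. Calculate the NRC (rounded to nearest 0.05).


Given values:
  a_250 = 0.42, a_500 = 0.94
  a_1000 = 0.29, a_2000 = 0.84
Formula: NRC = (a250 + a500 + a1000 + a2000) / 4
Sum = 0.42 + 0.94 + 0.29 + 0.84 = 2.49
NRC = 2.49 / 4 = 0.6225
Rounded to nearest 0.05: 0.6

0.6


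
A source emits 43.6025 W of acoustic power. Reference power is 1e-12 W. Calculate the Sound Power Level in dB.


Given values:
  W = 43.6025 W
  W_ref = 1e-12 W
Formula: SWL = 10 * log10(W / W_ref)
Compute ratio: W / W_ref = 43602500000000
Compute log10: log10(43602500000000) = 13.639511
Multiply: SWL = 10 * 13.639511 = 136.4

136.4 dB


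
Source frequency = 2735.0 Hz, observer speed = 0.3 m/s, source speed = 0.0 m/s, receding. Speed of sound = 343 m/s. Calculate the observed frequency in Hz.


Given values:
  f_s = 2735.0 Hz, v_o = 0.3 m/s, v_s = 0.0 m/s
  Direction: receding
Formula: f_o = f_s * (c - v_o) / (c + v_s)
Numerator: c - v_o = 343 - 0.3 = 342.7
Denominator: c + v_s = 343 + 0.0 = 343.0
f_o = 2735.0 * 342.7 / 343.0 = 2732.61

2732.61 Hz


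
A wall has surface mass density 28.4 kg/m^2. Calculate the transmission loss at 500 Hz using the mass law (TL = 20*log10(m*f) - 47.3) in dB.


Given values:
  m = 28.4 kg/m^2, f = 500 Hz
Formula: TL = 20 * log10(m * f) - 47.3
Compute m * f = 28.4 * 500 = 14200.0
Compute log10(14200.0) = 4.152288
Compute 20 * 4.152288 = 83.0458
TL = 83.0458 - 47.3 = 35.75

35.75 dB


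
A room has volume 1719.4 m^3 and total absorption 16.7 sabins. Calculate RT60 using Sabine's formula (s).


Given values:
  V = 1719.4 m^3
  A = 16.7 sabins
Formula: RT60 = 0.161 * V / A
Numerator: 0.161 * 1719.4 = 276.8234
RT60 = 276.8234 / 16.7 = 16.576

16.576 s


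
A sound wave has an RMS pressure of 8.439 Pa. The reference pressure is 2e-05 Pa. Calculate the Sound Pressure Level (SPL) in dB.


Given values:
  p = 8.439 Pa
  p_ref = 2e-05 Pa
Formula: SPL = 20 * log10(p / p_ref)
Compute ratio: p / p_ref = 8.439 / 2e-05 = 421950
Compute log10: log10(421950) = 5.625261
Multiply: SPL = 20 * 5.625261 = 112.51

112.51 dB


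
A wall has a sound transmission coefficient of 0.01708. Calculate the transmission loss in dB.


Given values:
  tau = 0.01708
Formula: TL = 10 * log10(1 / tau)
Compute 1 / tau = 1 / 0.01708 = 58.548
Compute log10(58.548) = 1.767512
TL = 10 * 1.767512 = 17.68

17.68 dB


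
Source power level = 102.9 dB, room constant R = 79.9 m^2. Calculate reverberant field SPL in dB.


Given values:
  Lw = 102.9 dB, R = 79.9 m^2
Formula: SPL = Lw + 10 * log10(4 / R)
Compute 4 / R = 4 / 79.9 = 0.050063
Compute 10 * log10(0.050063) = -13.0048
SPL = 102.9 + (-13.0048) = 89.9

89.9 dB


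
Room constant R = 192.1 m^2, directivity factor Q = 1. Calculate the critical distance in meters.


Given values:
  R = 192.1 m^2, Q = 1
Formula: d_c = 0.141 * sqrt(Q * R)
Compute Q * R = 1 * 192.1 = 192.1
Compute sqrt(192.1) = 13.86
d_c = 0.141 * 13.86 = 1.954

1.954 m


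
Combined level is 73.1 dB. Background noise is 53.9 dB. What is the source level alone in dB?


Given values:
  L_total = 73.1 dB, L_bg = 53.9 dB
Formula: L_source = 10 * log10(10^(L_total/10) - 10^(L_bg/10))
Convert to linear:
  10^(73.1/10) = 20417379.4467
  10^(53.9/10) = 245470.8916
Difference: 20417379.4467 - 245470.8916 = 20171908.5551
L_source = 10 * log10(20171908.5551) = 73.05

73.05 dB


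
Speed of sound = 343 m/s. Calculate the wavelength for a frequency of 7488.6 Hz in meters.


Given values:
  c = 343 m/s, f = 7488.6 Hz
Formula: lambda = c / f
lambda = 343 / 7488.6
lambda = 0.0458

0.0458 m


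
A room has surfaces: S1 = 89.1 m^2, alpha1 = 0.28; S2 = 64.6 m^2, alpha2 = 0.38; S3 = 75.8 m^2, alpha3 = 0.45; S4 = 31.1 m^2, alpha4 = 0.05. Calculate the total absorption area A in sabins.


Given surfaces:
  Surface 1: 89.1 * 0.28 = 24.948
  Surface 2: 64.6 * 0.38 = 24.548
  Surface 3: 75.8 * 0.45 = 34.11
  Surface 4: 31.1 * 0.05 = 1.555
Formula: A = sum(Si * alpha_i)
A = 24.948 + 24.548 + 34.11 + 1.555
A = 85.16

85.16 sabins


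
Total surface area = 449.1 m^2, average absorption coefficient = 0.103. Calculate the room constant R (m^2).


Given values:
  S = 449.1 m^2, alpha = 0.103
Formula: R = S * alpha / (1 - alpha)
Numerator: 449.1 * 0.103 = 46.2573
Denominator: 1 - 0.103 = 0.897
R = 46.2573 / 0.897 = 51.57

51.57 m^2


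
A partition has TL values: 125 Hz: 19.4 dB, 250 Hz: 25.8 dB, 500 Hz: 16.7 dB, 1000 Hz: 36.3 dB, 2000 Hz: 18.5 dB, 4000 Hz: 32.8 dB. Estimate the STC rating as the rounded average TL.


Given TL values at each frequency:
  125 Hz: 19.4 dB
  250 Hz: 25.8 dB
  500 Hz: 16.7 dB
  1000 Hz: 36.3 dB
  2000 Hz: 18.5 dB
  4000 Hz: 32.8 dB
Formula: STC ~ round(average of TL values)
Sum = 19.4 + 25.8 + 16.7 + 36.3 + 18.5 + 32.8 = 149.5
Average = 149.5 / 6 = 24.92
Rounded: 25

25


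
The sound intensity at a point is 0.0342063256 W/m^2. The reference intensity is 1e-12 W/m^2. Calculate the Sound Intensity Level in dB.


Given values:
  I = 0.0342063256 W/m^2
  I_ref = 1e-12 W/m^2
Formula: SIL = 10 * log10(I / I_ref)
Compute ratio: I / I_ref = 34206325600
Compute log10: log10(34206325600) = 10.534106
Multiply: SIL = 10 * 10.534106 = 105.34

105.34 dB


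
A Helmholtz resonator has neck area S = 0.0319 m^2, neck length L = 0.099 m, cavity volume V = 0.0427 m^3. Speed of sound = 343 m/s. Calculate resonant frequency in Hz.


Given values:
  S = 0.0319 m^2, L = 0.099 m, V = 0.0427 m^3, c = 343 m/s
Formula: f = (c / (2*pi)) * sqrt(S / (V * L))
Compute V * L = 0.0427 * 0.099 = 0.0042273
Compute S / (V * L) = 0.0319 / 0.0042273 = 7.5462
Compute sqrt(7.5462) = 2.747035
Compute c / (2*pi) = 343 / 6.283185 = 54.590148
f = 54.590148 * 2.747035 = 149.96

149.96 Hz


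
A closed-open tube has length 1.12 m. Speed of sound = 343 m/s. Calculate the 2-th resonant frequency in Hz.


Given values:
  Tube type: closed-open, L = 1.12 m, c = 343 m/s, n = 2
Formula: f_n = (2n - 1) * c / (4 * L)
Compute 2n - 1 = 2*2 - 1 = 3
Compute 4 * L = 4 * 1.12 = 4.48
f = 3 * 343 / 4.48
f = 229.69

229.69 Hz


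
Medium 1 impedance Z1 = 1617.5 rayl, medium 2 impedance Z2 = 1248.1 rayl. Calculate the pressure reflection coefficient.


Given values:
  Z1 = 1617.5 rayl, Z2 = 1248.1 rayl
Formula: R = (Z2 - Z1) / (Z2 + Z1)
Numerator: Z2 - Z1 = 1248.1 - 1617.5 = -369.4
Denominator: Z2 + Z1 = 1248.1 + 1617.5 = 2865.6
R = -369.4 / 2865.6 = -0.1289

-0.1289


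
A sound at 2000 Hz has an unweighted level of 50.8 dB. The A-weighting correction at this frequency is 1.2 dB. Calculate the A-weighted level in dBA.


Given values:
  SPL = 50.8 dB
  A-weighting at 2000 Hz = 1.2 dB
Formula: L_A = SPL + A_weight
L_A = 50.8 + (1.2)
L_A = 52.0

52.0 dBA


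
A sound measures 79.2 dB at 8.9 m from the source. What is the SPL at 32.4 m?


Given values:
  SPL1 = 79.2 dB, r1 = 8.9 m, r2 = 32.4 m
Formula: SPL2 = SPL1 - 20 * log10(r2 / r1)
Compute ratio: r2 / r1 = 32.4 / 8.9 = 3.6404
Compute log10: log10(3.6404) = 0.561149
Compute drop: 20 * 0.561149 = 11.223
SPL2 = 79.2 - 11.223 = 67.98

67.98 dB


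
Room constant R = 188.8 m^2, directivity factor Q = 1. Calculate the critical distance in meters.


Given values:
  R = 188.8 m^2, Q = 1
Formula: d_c = 0.141 * sqrt(Q * R)
Compute Q * R = 1 * 188.8 = 188.8
Compute sqrt(188.8) = 13.7405
d_c = 0.141 * 13.7405 = 1.937

1.937 m


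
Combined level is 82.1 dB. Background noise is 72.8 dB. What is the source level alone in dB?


Given values:
  L_total = 82.1 dB, L_bg = 72.8 dB
Formula: L_source = 10 * log10(10^(L_total/10) - 10^(L_bg/10))
Convert to linear:
  10^(82.1/10) = 162181009.7359
  10^(72.8/10) = 19054607.1796
Difference: 162181009.7359 - 19054607.1796 = 143126402.5563
L_source = 10 * log10(143126402.5563) = 81.56

81.56 dB


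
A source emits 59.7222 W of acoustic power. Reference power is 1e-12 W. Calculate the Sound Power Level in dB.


Given values:
  W = 59.7222 W
  W_ref = 1e-12 W
Formula: SWL = 10 * log10(W / W_ref)
Compute ratio: W / W_ref = 59722200000000
Compute log10: log10(59722200000000) = 13.776136
Multiply: SWL = 10 * 13.776136 = 137.76

137.76 dB


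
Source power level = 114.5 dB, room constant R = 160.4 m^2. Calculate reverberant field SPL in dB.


Given values:
  Lw = 114.5 dB, R = 160.4 m^2
Formula: SPL = Lw + 10 * log10(4 / R)
Compute 4 / R = 4 / 160.4 = 0.024938
Compute 10 * log10(0.024938) = -16.0314
SPL = 114.5 + (-16.0314) = 98.47

98.47 dB


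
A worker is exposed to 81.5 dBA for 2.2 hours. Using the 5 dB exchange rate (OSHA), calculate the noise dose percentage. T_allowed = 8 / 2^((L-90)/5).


Given values:
  L = 81.5 dBA, T = 2.2 hours
Formula: T_allowed = 8 / 2^((L - 90) / 5)
Compute exponent: (81.5 - 90) / 5 = -1.7
Compute 2^(-1.7) = 0.307786
T_allowed = 8 / 0.307786 = 25.992085 hours
Dose = (T / T_allowed) * 100
Dose = (2.2 / 25.992085) * 100 = 8.46

8.46 %


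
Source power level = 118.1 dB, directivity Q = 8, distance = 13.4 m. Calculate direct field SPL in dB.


Given values:
  Lw = 118.1 dB, Q = 8, r = 13.4 m
Formula: SPL = Lw + 10 * log10(Q / (4 * pi * r^2))
Compute 4 * pi * r^2 = 4 * pi * 13.4^2 = 2256.4175
Compute Q / denom = 8 / 2256.4175 = 0.00354544
Compute 10 * log10(0.00354544) = -24.5033
SPL = 118.1 + (-24.5033) = 93.6

93.6 dB


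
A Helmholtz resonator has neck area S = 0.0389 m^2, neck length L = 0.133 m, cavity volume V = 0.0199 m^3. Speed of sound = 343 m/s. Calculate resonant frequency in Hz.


Given values:
  S = 0.0389 m^2, L = 0.133 m, V = 0.0199 m^3, c = 343 m/s
Formula: f = (c / (2*pi)) * sqrt(S / (V * L))
Compute V * L = 0.0199 * 0.133 = 0.0026467
Compute S / (V * L) = 0.0389 / 0.0026467 = 14.6975
Compute sqrt(14.6975) = 3.833732
Compute c / (2*pi) = 343 / 6.283185 = 54.590148
f = 54.590148 * 3.833732 = 209.28

209.28 Hz


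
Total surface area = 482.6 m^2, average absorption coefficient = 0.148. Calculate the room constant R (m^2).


Given values:
  S = 482.6 m^2, alpha = 0.148
Formula: R = S * alpha / (1 - alpha)
Numerator: 482.6 * 0.148 = 71.4248
Denominator: 1 - 0.148 = 0.852
R = 71.4248 / 0.852 = 83.83

83.83 m^2


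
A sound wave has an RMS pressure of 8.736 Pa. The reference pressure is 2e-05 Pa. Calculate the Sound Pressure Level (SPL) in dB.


Given values:
  p = 8.736 Pa
  p_ref = 2e-05 Pa
Formula: SPL = 20 * log10(p / p_ref)
Compute ratio: p / p_ref = 8.736 / 2e-05 = 436800
Compute log10: log10(436800) = 5.640283
Multiply: SPL = 20 * 5.640283 = 112.81

112.81 dB


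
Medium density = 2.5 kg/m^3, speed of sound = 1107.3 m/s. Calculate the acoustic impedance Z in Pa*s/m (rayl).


Given values:
  rho = 2.5 kg/m^3
  c = 1107.3 m/s
Formula: Z = rho * c
Z = 2.5 * 1107.3
Z = 2768.25

2768.25 rayl


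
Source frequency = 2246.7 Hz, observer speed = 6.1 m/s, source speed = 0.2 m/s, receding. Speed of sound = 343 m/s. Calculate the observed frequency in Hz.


Given values:
  f_s = 2246.7 Hz, v_o = 6.1 m/s, v_s = 0.2 m/s
  Direction: receding
Formula: f_o = f_s * (c - v_o) / (c + v_s)
Numerator: c - v_o = 343 - 6.1 = 336.9
Denominator: c + v_s = 343 + 0.2 = 343.2
f_o = 2246.7 * 336.9 / 343.2 = 2205.46

2205.46 Hz


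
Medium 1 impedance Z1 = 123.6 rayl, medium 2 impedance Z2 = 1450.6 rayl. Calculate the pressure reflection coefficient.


Given values:
  Z1 = 123.6 rayl, Z2 = 1450.6 rayl
Formula: R = (Z2 - Z1) / (Z2 + Z1)
Numerator: Z2 - Z1 = 1450.6 - 123.6 = 1327.0
Denominator: Z2 + Z1 = 1450.6 + 123.6 = 1574.2
R = 1327.0 / 1574.2 = 0.843

0.843


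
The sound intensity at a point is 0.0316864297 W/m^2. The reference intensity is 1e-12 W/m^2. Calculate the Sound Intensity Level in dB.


Given values:
  I = 0.0316864297 W/m^2
  I_ref = 1e-12 W/m^2
Formula: SIL = 10 * log10(I / I_ref)
Compute ratio: I / I_ref = 31686429700
Compute log10: log10(31686429700) = 10.500873
Multiply: SIL = 10 * 10.500873 = 105.01

105.01 dB


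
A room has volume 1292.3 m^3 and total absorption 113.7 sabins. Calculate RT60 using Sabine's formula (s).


Given values:
  V = 1292.3 m^3
  A = 113.7 sabins
Formula: RT60 = 0.161 * V / A
Numerator: 0.161 * 1292.3 = 208.0603
RT60 = 208.0603 / 113.7 = 1.83

1.83 s


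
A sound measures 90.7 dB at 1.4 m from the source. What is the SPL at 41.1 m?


Given values:
  SPL1 = 90.7 dB, r1 = 1.4 m, r2 = 41.1 m
Formula: SPL2 = SPL1 - 20 * log10(r2 / r1)
Compute ratio: r2 / r1 = 41.1 / 1.4 = 29.3571
Compute log10: log10(29.3571) = 1.467713
Compute drop: 20 * 1.467713 = 29.3543
SPL2 = 90.7 - 29.3543 = 61.35

61.35 dB


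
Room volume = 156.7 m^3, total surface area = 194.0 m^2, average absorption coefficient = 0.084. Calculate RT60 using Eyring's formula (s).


Given values:
  V = 156.7 m^3, S = 194.0 m^2, alpha = 0.084
Formula: RT60 = 0.161 * V / (-S * ln(1 - alpha))
Compute ln(1 - 0.084) = ln(0.916) = -0.087739
Denominator: -194.0 * -0.087739 = 17.0214
Numerator: 0.161 * 156.7 = 25.2287
RT60 = 25.2287 / 17.0214 = 1.482

1.482 s


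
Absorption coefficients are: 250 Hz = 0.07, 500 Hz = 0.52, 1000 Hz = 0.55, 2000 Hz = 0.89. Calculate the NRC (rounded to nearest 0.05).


Given values:
  a_250 = 0.07, a_500 = 0.52
  a_1000 = 0.55, a_2000 = 0.89
Formula: NRC = (a250 + a500 + a1000 + a2000) / 4
Sum = 0.07 + 0.52 + 0.55 + 0.89 = 2.03
NRC = 2.03 / 4 = 0.5075
Rounded to nearest 0.05: 0.5

0.5


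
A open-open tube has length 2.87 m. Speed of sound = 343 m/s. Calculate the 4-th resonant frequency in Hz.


Given values:
  Tube type: open-open, L = 2.87 m, c = 343 m/s, n = 4
Formula: f_n = n * c / (2 * L)
Compute 2 * L = 2 * 2.87 = 5.74
f = 4 * 343 / 5.74
f = 239.02

239.02 Hz


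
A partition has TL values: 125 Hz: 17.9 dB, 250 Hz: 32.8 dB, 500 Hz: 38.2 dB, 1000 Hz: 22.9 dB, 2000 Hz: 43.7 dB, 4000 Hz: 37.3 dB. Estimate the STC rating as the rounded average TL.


Given TL values at each frequency:
  125 Hz: 17.9 dB
  250 Hz: 32.8 dB
  500 Hz: 38.2 dB
  1000 Hz: 22.9 dB
  2000 Hz: 43.7 dB
  4000 Hz: 37.3 dB
Formula: STC ~ round(average of TL values)
Sum = 17.9 + 32.8 + 38.2 + 22.9 + 43.7 + 37.3 = 192.8
Average = 192.8 / 6 = 32.13
Rounded: 32

32


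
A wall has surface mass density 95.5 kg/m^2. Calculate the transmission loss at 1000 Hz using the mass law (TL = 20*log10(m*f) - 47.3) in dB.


Given values:
  m = 95.5 kg/m^2, f = 1000 Hz
Formula: TL = 20 * log10(m * f) - 47.3
Compute m * f = 95.5 * 1000 = 95500.0
Compute log10(95500.0) = 4.980003
Compute 20 * 4.980003 = 99.6001
TL = 99.6001 - 47.3 = 52.3

52.3 dB


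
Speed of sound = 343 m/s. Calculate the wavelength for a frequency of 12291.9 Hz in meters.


Given values:
  c = 343 m/s, f = 12291.9 Hz
Formula: lambda = c / f
lambda = 343 / 12291.9
lambda = 0.0279

0.0279 m


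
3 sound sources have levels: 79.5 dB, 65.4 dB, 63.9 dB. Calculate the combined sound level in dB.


Formula: L_total = 10 * log10( sum(10^(Li/10)) )
  Source 1: 10^(79.5/10) = 89125093.8134
  Source 2: 10^(65.4/10) = 3467368.5045
  Source 3: 10^(63.9/10) = 2454708.9157
Sum of linear values = 95047171.2336
L_total = 10 * log10(95047171.2336) = 79.78

79.78 dB


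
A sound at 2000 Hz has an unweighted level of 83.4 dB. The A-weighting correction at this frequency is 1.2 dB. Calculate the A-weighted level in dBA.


Given values:
  SPL = 83.4 dB
  A-weighting at 2000 Hz = 1.2 dB
Formula: L_A = SPL + A_weight
L_A = 83.4 + (1.2)
L_A = 84.6

84.6 dBA


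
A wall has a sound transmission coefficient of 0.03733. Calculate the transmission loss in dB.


Given values:
  tau = 0.03733
Formula: TL = 10 * log10(1 / tau)
Compute 1 / tau = 1 / 0.03733 = 26.7881
Compute log10(26.7881) = 1.427942
TL = 10 * 1.427942 = 14.28

14.28 dB


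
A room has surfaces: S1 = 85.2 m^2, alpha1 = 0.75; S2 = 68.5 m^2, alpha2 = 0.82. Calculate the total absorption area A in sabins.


Given surfaces:
  Surface 1: 85.2 * 0.75 = 63.9
  Surface 2: 68.5 * 0.82 = 56.17
Formula: A = sum(Si * alpha_i)
A = 63.9 + 56.17
A = 120.07

120.07 sabins


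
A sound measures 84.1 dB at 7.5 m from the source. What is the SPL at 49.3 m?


Given values:
  SPL1 = 84.1 dB, r1 = 7.5 m, r2 = 49.3 m
Formula: SPL2 = SPL1 - 20 * log10(r2 / r1)
Compute ratio: r2 / r1 = 49.3 / 7.5 = 6.5733
Compute log10: log10(6.5733) = 0.817783
Compute drop: 20 * 0.817783 = 16.3557
SPL2 = 84.1 - 16.3557 = 67.74

67.74 dB


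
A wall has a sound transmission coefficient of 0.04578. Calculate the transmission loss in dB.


Given values:
  tau = 0.04578
Formula: TL = 10 * log10(1 / tau)
Compute 1 / tau = 1 / 0.04578 = 21.8436
Compute log10(21.8436) = 1.339324
TL = 10 * 1.339324 = 13.39

13.39 dB


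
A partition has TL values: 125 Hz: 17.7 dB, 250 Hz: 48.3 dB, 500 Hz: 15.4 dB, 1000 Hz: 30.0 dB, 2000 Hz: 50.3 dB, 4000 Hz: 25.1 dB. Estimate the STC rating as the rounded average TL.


Given TL values at each frequency:
  125 Hz: 17.7 dB
  250 Hz: 48.3 dB
  500 Hz: 15.4 dB
  1000 Hz: 30.0 dB
  2000 Hz: 50.3 dB
  4000 Hz: 25.1 dB
Formula: STC ~ round(average of TL values)
Sum = 17.7 + 48.3 + 15.4 + 30.0 + 50.3 + 25.1 = 186.8
Average = 186.8 / 6 = 31.13
Rounded: 31

31


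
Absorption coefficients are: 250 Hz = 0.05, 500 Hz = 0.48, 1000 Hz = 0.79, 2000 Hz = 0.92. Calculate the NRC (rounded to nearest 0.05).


Given values:
  a_250 = 0.05, a_500 = 0.48
  a_1000 = 0.79, a_2000 = 0.92
Formula: NRC = (a250 + a500 + a1000 + a2000) / 4
Sum = 0.05 + 0.48 + 0.79 + 0.92 = 2.24
NRC = 2.24 / 4 = 0.56
Rounded to nearest 0.05: 0.55

0.55


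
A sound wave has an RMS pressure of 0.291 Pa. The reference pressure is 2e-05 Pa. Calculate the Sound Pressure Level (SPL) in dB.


Given values:
  p = 0.291 Pa
  p_ref = 2e-05 Pa
Formula: SPL = 20 * log10(p / p_ref)
Compute ratio: p / p_ref = 0.291 / 2e-05 = 14550
Compute log10: log10(14550) = 4.162863
Multiply: SPL = 20 * 4.162863 = 83.26

83.26 dB


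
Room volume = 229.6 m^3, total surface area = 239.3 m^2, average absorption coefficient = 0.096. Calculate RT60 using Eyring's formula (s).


Given values:
  V = 229.6 m^3, S = 239.3 m^2, alpha = 0.096
Formula: RT60 = 0.161 * V / (-S * ln(1 - alpha))
Compute ln(1 - 0.096) = ln(0.904) = -0.100926
Denominator: -239.3 * -0.100926 = 24.1516
Numerator: 0.161 * 229.6 = 36.9656
RT60 = 36.9656 / 24.1516 = 1.531

1.531 s


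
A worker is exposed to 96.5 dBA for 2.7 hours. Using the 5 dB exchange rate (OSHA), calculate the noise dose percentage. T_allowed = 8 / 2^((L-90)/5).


Given values:
  L = 96.5 dBA, T = 2.7 hours
Formula: T_allowed = 8 / 2^((L - 90) / 5)
Compute exponent: (96.5 - 90) / 5 = 1.3
Compute 2^(1.3) = 2.462289
T_allowed = 8 / 2.462289 = 3.249009 hours
Dose = (T / T_allowed) * 100
Dose = (2.7 / 3.249009) * 100 = 83.1

83.1 %


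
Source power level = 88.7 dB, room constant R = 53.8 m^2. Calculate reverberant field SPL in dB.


Given values:
  Lw = 88.7 dB, R = 53.8 m^2
Formula: SPL = Lw + 10 * log10(4 / R)
Compute 4 / R = 4 / 53.8 = 0.074349
Compute 10 * log10(0.074349) = -11.2872
SPL = 88.7 + (-11.2872) = 77.41

77.41 dB


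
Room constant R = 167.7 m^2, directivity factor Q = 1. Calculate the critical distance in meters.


Given values:
  R = 167.7 m^2, Q = 1
Formula: d_c = 0.141 * sqrt(Q * R)
Compute Q * R = 1 * 167.7 = 167.7
Compute sqrt(167.7) = 12.9499
d_c = 0.141 * 12.9499 = 1.826

1.826 m


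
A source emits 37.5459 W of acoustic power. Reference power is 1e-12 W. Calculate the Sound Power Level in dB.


Given values:
  W = 37.5459 W
  W_ref = 1e-12 W
Formula: SWL = 10 * log10(W / W_ref)
Compute ratio: W / W_ref = 37545900000000
Compute log10: log10(37545900000000) = 13.574563
Multiply: SWL = 10 * 13.574563 = 135.75

135.75 dB


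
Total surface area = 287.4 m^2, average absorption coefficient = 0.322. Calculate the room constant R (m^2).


Given values:
  S = 287.4 m^2, alpha = 0.322
Formula: R = S * alpha / (1 - alpha)
Numerator: 287.4 * 0.322 = 92.5428
Denominator: 1 - 0.322 = 0.678
R = 92.5428 / 0.678 = 136.49

136.49 m^2


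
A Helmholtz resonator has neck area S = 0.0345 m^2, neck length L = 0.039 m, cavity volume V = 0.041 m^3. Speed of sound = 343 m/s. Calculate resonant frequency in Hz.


Given values:
  S = 0.0345 m^2, L = 0.039 m, V = 0.041 m^3, c = 343 m/s
Formula: f = (c / (2*pi)) * sqrt(S / (V * L))
Compute V * L = 0.041 * 0.039 = 0.001599
Compute S / (V * L) = 0.0345 / 0.001599 = 21.576
Compute sqrt(21.576) = 4.644997
Compute c / (2*pi) = 343 / 6.283185 = 54.590148
f = 54.590148 * 4.644997 = 253.57

253.57 Hz


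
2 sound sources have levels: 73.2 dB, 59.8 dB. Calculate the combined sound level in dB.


Formula: L_total = 10 * log10( sum(10^(Li/10)) )
  Source 1: 10^(73.2/10) = 20892961.3085
  Source 2: 10^(59.8/10) = 954992.586
Sum of linear values = 21847953.8945
L_total = 10 * log10(21847953.8945) = 73.39

73.39 dB


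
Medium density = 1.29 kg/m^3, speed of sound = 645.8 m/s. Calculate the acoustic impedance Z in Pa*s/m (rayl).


Given values:
  rho = 1.29 kg/m^3
  c = 645.8 m/s
Formula: Z = rho * c
Z = 1.29 * 645.8
Z = 833.08

833.08 rayl


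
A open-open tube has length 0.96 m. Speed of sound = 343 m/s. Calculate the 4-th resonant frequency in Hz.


Given values:
  Tube type: open-open, L = 0.96 m, c = 343 m/s, n = 4
Formula: f_n = n * c / (2 * L)
Compute 2 * L = 2 * 0.96 = 1.92
f = 4 * 343 / 1.92
f = 714.58

714.58 Hz


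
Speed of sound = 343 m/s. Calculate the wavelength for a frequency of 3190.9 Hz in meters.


Given values:
  c = 343 m/s, f = 3190.9 Hz
Formula: lambda = c / f
lambda = 343 / 3190.9
lambda = 0.1075

0.1075 m


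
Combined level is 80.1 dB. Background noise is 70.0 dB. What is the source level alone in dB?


Given values:
  L_total = 80.1 dB, L_bg = 70.0 dB
Formula: L_source = 10 * log10(10^(L_total/10) - 10^(L_bg/10))
Convert to linear:
  10^(80.1/10) = 102329299.2281
  10^(70.0/10) = 10000000.0
Difference: 102329299.2281 - 10000000.0 = 92329299.2281
L_source = 10 * log10(92329299.2281) = 79.65

79.65 dB


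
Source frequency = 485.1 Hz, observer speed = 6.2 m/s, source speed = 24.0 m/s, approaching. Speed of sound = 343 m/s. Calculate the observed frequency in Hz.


Given values:
  f_s = 485.1 Hz, v_o = 6.2 m/s, v_s = 24.0 m/s
  Direction: approaching
Formula: f_o = f_s * (c + v_o) / (c - v_s)
Numerator: c + v_o = 343 + 6.2 = 349.2
Denominator: c - v_s = 343 - 24.0 = 319.0
f_o = 485.1 * 349.2 / 319.0 = 531.02

531.02 Hz


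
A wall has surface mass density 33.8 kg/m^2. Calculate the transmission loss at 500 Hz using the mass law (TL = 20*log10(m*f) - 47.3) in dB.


Given values:
  m = 33.8 kg/m^2, f = 500 Hz
Formula: TL = 20 * log10(m * f) - 47.3
Compute m * f = 33.8 * 500 = 16900.0
Compute log10(16900.0) = 4.227887
Compute 20 * 4.227887 = 84.5577
TL = 84.5577 - 47.3 = 37.26

37.26 dB


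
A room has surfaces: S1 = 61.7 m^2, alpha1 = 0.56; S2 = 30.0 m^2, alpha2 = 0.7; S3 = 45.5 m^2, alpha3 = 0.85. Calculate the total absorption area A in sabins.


Given surfaces:
  Surface 1: 61.7 * 0.56 = 34.552
  Surface 2: 30.0 * 0.7 = 21.0
  Surface 3: 45.5 * 0.85 = 38.675
Formula: A = sum(Si * alpha_i)
A = 34.552 + 21.0 + 38.675
A = 94.23

94.23 sabins


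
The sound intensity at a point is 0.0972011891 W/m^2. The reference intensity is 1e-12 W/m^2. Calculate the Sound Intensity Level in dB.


Given values:
  I = 0.0972011891 W/m^2
  I_ref = 1e-12 W/m^2
Formula: SIL = 10 * log10(I / I_ref)
Compute ratio: I / I_ref = 97201189100
Compute log10: log10(97201189100) = 10.987672
Multiply: SIL = 10 * 10.987672 = 109.88

109.88 dB


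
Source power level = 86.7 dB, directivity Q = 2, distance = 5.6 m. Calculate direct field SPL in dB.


Given values:
  Lw = 86.7 dB, Q = 2, r = 5.6 m
Formula: SPL = Lw + 10 * log10(Q / (4 * pi * r^2))
Compute 4 * pi * r^2 = 4 * pi * 5.6^2 = 394.0814
Compute Q / denom = 2 / 394.0814 = 0.00507509
Compute 10 * log10(0.00507509) = -22.9456
SPL = 86.7 + (-22.9456) = 63.75

63.75 dB


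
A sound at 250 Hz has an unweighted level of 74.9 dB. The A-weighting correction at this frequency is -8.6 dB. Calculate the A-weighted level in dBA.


Given values:
  SPL = 74.9 dB
  A-weighting at 250 Hz = -8.6 dB
Formula: L_A = SPL + A_weight
L_A = 74.9 + (-8.6)
L_A = 66.3

66.3 dBA


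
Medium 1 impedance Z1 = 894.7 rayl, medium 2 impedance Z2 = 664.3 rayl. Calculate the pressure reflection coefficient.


Given values:
  Z1 = 894.7 rayl, Z2 = 664.3 rayl
Formula: R = (Z2 - Z1) / (Z2 + Z1)
Numerator: Z2 - Z1 = 664.3 - 894.7 = -230.4
Denominator: Z2 + Z1 = 664.3 + 894.7 = 1559.0
R = -230.4 / 1559.0 = -0.1478

-0.1478


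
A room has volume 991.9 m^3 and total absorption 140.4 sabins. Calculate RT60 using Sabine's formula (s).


Given values:
  V = 991.9 m^3
  A = 140.4 sabins
Formula: RT60 = 0.161 * V / A
Numerator: 0.161 * 991.9 = 159.6959
RT60 = 159.6959 / 140.4 = 1.137

1.137 s


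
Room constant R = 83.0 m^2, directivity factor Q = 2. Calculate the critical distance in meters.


Given values:
  R = 83.0 m^2, Q = 2
Formula: d_c = 0.141 * sqrt(Q * R)
Compute Q * R = 2 * 83.0 = 166.0
Compute sqrt(166.0) = 12.8841
d_c = 0.141 * 12.8841 = 1.817

1.817 m


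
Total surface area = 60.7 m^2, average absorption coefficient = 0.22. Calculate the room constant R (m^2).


Given values:
  S = 60.7 m^2, alpha = 0.22
Formula: R = S * alpha / (1 - alpha)
Numerator: 60.7 * 0.22 = 13.354
Denominator: 1 - 0.22 = 0.78
R = 13.354 / 0.78 = 17.12

17.12 m^2


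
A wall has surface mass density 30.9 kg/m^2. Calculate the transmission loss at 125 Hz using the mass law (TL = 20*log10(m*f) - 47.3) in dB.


Given values:
  m = 30.9 kg/m^2, f = 125 Hz
Formula: TL = 20 * log10(m * f) - 47.3
Compute m * f = 30.9 * 125 = 3862.5
Compute log10(3862.5) = 3.586868
Compute 20 * 3.586868 = 71.7374
TL = 71.7374 - 47.3 = 24.44

24.44 dB


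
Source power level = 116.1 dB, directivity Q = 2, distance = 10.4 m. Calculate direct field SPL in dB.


Given values:
  Lw = 116.1 dB, Q = 2, r = 10.4 m
Formula: SPL = Lw + 10 * log10(Q / (4 * pi * r^2))
Compute 4 * pi * r^2 = 4 * pi * 10.4^2 = 1359.1786
Compute Q / denom = 2 / 1359.1786 = 0.00147148
Compute 10 * log10(0.00147148) = -28.3225
SPL = 116.1 + (-28.3225) = 87.78

87.78 dB


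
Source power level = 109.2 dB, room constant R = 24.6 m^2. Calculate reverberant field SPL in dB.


Given values:
  Lw = 109.2 dB, R = 24.6 m^2
Formula: SPL = Lw + 10 * log10(4 / R)
Compute 4 / R = 4 / 24.6 = 0.162602
Compute 10 * log10(0.162602) = -7.8887
SPL = 109.2 + (-7.8887) = 101.31

101.31 dB


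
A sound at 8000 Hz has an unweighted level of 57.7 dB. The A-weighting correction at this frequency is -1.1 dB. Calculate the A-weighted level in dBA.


Given values:
  SPL = 57.7 dB
  A-weighting at 8000 Hz = -1.1 dB
Formula: L_A = SPL + A_weight
L_A = 57.7 + (-1.1)
L_A = 56.6

56.6 dBA


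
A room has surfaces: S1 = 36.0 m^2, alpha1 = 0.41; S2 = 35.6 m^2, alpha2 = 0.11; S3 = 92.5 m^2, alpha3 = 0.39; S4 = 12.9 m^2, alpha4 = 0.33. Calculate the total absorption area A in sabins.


Given surfaces:
  Surface 1: 36.0 * 0.41 = 14.76
  Surface 2: 35.6 * 0.11 = 3.916
  Surface 3: 92.5 * 0.39 = 36.075
  Surface 4: 12.9 * 0.33 = 4.257
Formula: A = sum(Si * alpha_i)
A = 14.76 + 3.916 + 36.075 + 4.257
A = 59.01

59.01 sabins


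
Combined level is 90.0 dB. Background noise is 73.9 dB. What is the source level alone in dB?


Given values:
  L_total = 90.0 dB, L_bg = 73.9 dB
Formula: L_source = 10 * log10(10^(L_total/10) - 10^(L_bg/10))
Convert to linear:
  10^(90.0/10) = 1000000000.0
  10^(73.9/10) = 24547089.1569
Difference: 1000000000.0 - 24547089.1569 = 975452910.8431
L_source = 10 * log10(975452910.8431) = 89.89

89.89 dB


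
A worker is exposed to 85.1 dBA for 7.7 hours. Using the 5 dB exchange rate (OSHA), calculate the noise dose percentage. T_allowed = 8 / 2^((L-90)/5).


Given values:
  L = 85.1 dBA, T = 7.7 hours
Formula: T_allowed = 8 / 2^((L - 90) / 5)
Compute exponent: (85.1 - 90) / 5 = -0.98
Compute 2^(-0.98) = 0.50698
T_allowed = 8 / 0.50698 = 15.779715 hours
Dose = (T / T_allowed) * 100
Dose = (7.7 / 15.779715) * 100 = 48.8

48.8 %


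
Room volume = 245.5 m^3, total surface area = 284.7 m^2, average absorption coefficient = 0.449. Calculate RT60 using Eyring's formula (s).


Given values:
  V = 245.5 m^3, S = 284.7 m^2, alpha = 0.449
Formula: RT60 = 0.161 * V / (-S * ln(1 - alpha))
Compute ln(1 - 0.449) = ln(0.551) = -0.59602
Denominator: -284.7 * -0.59602 = 169.6869
Numerator: 0.161 * 245.5 = 39.5255
RT60 = 39.5255 / 169.6869 = 0.233

0.233 s


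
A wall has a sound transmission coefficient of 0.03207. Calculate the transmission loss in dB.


Given values:
  tau = 0.03207
Formula: TL = 10 * log10(1 / tau)
Compute 1 / tau = 1 / 0.03207 = 31.1818
Compute log10(31.1818) = 1.493901
TL = 10 * 1.493901 = 14.94

14.94 dB


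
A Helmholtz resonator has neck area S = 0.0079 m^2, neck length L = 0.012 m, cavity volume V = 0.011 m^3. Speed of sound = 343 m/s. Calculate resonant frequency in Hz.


Given values:
  S = 0.0079 m^2, L = 0.012 m, V = 0.011 m^3, c = 343 m/s
Formula: f = (c / (2*pi)) * sqrt(S / (V * L))
Compute V * L = 0.011 * 0.012 = 0.000132
Compute S / (V * L) = 0.0079 / 0.000132 = 59.8485
Compute sqrt(59.8485) = 7.736181
Compute c / (2*pi) = 343 / 6.283185 = 54.590148
f = 54.590148 * 7.736181 = 422.32

422.32 Hz


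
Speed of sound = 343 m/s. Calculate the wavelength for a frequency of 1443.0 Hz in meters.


Given values:
  c = 343 m/s, f = 1443.0 Hz
Formula: lambda = c / f
lambda = 343 / 1443.0
lambda = 0.2377

0.2377 m


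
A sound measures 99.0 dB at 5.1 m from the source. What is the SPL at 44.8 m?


Given values:
  SPL1 = 99.0 dB, r1 = 5.1 m, r2 = 44.8 m
Formula: SPL2 = SPL1 - 20 * log10(r2 / r1)
Compute ratio: r2 / r1 = 44.8 / 5.1 = 8.7843
Compute log10: log10(8.7843) = 0.943707
Compute drop: 20 * 0.943707 = 18.8741
SPL2 = 99.0 - 18.8741 = 80.13

80.13 dB


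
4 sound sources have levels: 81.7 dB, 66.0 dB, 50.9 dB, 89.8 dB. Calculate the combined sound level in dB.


Formula: L_total = 10 * log10( sum(10^(Li/10)) )
  Source 1: 10^(81.7/10) = 147910838.8168
  Source 2: 10^(66.0/10) = 3981071.7055
  Source 3: 10^(50.9/10) = 123026.8771
  Source 4: 10^(89.8/10) = 954992586.0214
Sum of linear values = 1107007523.4208
L_total = 10 * log10(1107007523.4208) = 90.44

90.44 dB


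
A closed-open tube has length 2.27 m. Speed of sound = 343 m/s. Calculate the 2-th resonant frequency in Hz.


Given values:
  Tube type: closed-open, L = 2.27 m, c = 343 m/s, n = 2
Formula: f_n = (2n - 1) * c / (4 * L)
Compute 2n - 1 = 2*2 - 1 = 3
Compute 4 * L = 4 * 2.27 = 9.08
f = 3 * 343 / 9.08
f = 113.33

113.33 Hz


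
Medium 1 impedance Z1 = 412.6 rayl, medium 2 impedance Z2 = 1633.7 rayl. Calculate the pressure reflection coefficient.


Given values:
  Z1 = 412.6 rayl, Z2 = 1633.7 rayl
Formula: R = (Z2 - Z1) / (Z2 + Z1)
Numerator: Z2 - Z1 = 1633.7 - 412.6 = 1221.1
Denominator: Z2 + Z1 = 1633.7 + 412.6 = 2046.3
R = 1221.1 / 2046.3 = 0.5967

0.5967


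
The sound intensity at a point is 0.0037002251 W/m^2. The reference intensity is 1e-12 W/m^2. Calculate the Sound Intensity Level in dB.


Given values:
  I = 0.0037002251 W/m^2
  I_ref = 1e-12 W/m^2
Formula: SIL = 10 * log10(I / I_ref)
Compute ratio: I / I_ref = 3700225100
Compute log10: log10(3700225100) = 9.568228
Multiply: SIL = 10 * 9.568228 = 95.68

95.68 dB


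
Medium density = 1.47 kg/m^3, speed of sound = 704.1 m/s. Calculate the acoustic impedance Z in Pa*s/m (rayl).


Given values:
  rho = 1.47 kg/m^3
  c = 704.1 m/s
Formula: Z = rho * c
Z = 1.47 * 704.1
Z = 1035.03

1035.03 rayl


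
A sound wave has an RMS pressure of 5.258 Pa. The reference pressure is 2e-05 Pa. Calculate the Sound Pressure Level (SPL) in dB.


Given values:
  p = 5.258 Pa
  p_ref = 2e-05 Pa
Formula: SPL = 20 * log10(p / p_ref)
Compute ratio: p / p_ref = 5.258 / 2e-05 = 262900
Compute log10: log10(262900) = 5.419791
Multiply: SPL = 20 * 5.419791 = 108.4

108.4 dB


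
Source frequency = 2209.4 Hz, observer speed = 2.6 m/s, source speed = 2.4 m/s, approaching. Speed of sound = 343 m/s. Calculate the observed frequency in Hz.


Given values:
  f_s = 2209.4 Hz, v_o = 2.6 m/s, v_s = 2.4 m/s
  Direction: approaching
Formula: f_o = f_s * (c + v_o) / (c - v_s)
Numerator: c + v_o = 343 + 2.6 = 345.6
Denominator: c - v_s = 343 - 2.4 = 340.6
f_o = 2209.4 * 345.6 / 340.6 = 2241.83

2241.83 Hz


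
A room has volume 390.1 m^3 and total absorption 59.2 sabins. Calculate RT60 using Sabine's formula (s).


Given values:
  V = 390.1 m^3
  A = 59.2 sabins
Formula: RT60 = 0.161 * V / A
Numerator: 0.161 * 390.1 = 62.8061
RT60 = 62.8061 / 59.2 = 1.061

1.061 s


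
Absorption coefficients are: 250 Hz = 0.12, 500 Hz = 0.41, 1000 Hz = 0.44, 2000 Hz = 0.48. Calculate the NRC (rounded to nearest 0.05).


Given values:
  a_250 = 0.12, a_500 = 0.41
  a_1000 = 0.44, a_2000 = 0.48
Formula: NRC = (a250 + a500 + a1000 + a2000) / 4
Sum = 0.12 + 0.41 + 0.44 + 0.48 = 1.45
NRC = 1.45 / 4 = 0.3625
Rounded to nearest 0.05: 0.35

0.35


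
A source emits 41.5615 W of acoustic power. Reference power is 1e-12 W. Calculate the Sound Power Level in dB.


Given values:
  W = 41.5615 W
  W_ref = 1e-12 W
Formula: SWL = 10 * log10(W / W_ref)
Compute ratio: W / W_ref = 41561500000000
Compute log10: log10(41561500000000) = 13.618691
Multiply: SWL = 10 * 13.618691 = 136.19

136.19 dB


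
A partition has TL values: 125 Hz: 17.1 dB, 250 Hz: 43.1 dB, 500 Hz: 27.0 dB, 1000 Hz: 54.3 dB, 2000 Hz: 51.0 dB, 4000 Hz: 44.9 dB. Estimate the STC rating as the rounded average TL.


Given TL values at each frequency:
  125 Hz: 17.1 dB
  250 Hz: 43.1 dB
  500 Hz: 27.0 dB
  1000 Hz: 54.3 dB
  2000 Hz: 51.0 dB
  4000 Hz: 44.9 dB
Formula: STC ~ round(average of TL values)
Sum = 17.1 + 43.1 + 27.0 + 54.3 + 51.0 + 44.9 = 237.4
Average = 237.4 / 6 = 39.57
Rounded: 40

40
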